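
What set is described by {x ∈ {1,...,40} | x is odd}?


Checking each candidate:
Condition: odd numbers in {1,...,40}
Result = {1, 3, 5, 7, 9, 11, 13, 15, 17, 19, 21, 23, 25, 27, 29, 31, 33, 35, 37, 39}

{1, 3, 5, 7, 9, 11, 13, 15, 17, 19, 21, 23, 25, 27, 29, 31, 33, 35, 37, 39}


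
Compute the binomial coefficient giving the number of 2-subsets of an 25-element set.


C(n,k) = n! / (k!(n-k)!)
C(25,2) = 25! / (2!23!)
= 300

C(25,2) = 300


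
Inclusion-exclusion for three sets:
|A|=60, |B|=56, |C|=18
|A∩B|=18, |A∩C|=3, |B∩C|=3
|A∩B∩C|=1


|A∪B∪C| = |A|+|B|+|C| - |A∩B|-|A∩C|-|B∩C| + |A∩B∩C|
= 60+56+18 - 18-3-3 + 1
= 134 - 24 + 1
= 111

|A ∪ B ∪ C| = 111


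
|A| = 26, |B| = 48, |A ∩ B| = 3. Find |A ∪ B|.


|A ∪ B| = |A| + |B| - |A ∩ B|
= 26 + 48 - 3
= 71

|A ∪ B| = 71


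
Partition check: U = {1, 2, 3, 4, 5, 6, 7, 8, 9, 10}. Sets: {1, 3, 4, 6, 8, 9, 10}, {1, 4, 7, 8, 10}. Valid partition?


A partition requires: (1) non-empty parts, (2) pairwise disjoint, (3) union = U
Parts: {1, 3, 4, 6, 8, 9, 10}, {1, 4, 7, 8, 10}
Union of parts: {1, 3, 4, 6, 7, 8, 9, 10}
U = {1, 2, 3, 4, 5, 6, 7, 8, 9, 10}
All non-empty? True
Pairwise disjoint? False
Covers U? False

No, not a valid partition


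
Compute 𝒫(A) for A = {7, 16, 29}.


|A| = 3, so |P(A)| = 2^3 = 8
Enumerate subsets by cardinality (0 to 3):
∅, {7}, {16}, {29}, {7, 16}, {7, 29}, {16, 29}, {7, 16, 29}

P(A) has 8 subsets: ∅, {7}, {16}, {29}, {7, 16}, {7, 29}, {16, 29}, {7, 16, 29}


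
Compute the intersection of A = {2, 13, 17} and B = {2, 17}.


A ∩ B = elements in both A and B
A = {2, 13, 17}
B = {2, 17}
A ∩ B = {2, 17}

A ∩ B = {2, 17}


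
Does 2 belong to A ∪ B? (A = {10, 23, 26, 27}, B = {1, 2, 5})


A = {10, 23, 26, 27}, B = {1, 2, 5}
A ∪ B = all elements in A or B
A ∪ B = {1, 2, 5, 10, 23, 26, 27}
Checking if 2 ∈ A ∪ B
2 is in A ∪ B → True

2 ∈ A ∪ B


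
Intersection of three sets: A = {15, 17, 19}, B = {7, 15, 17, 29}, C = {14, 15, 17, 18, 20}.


A ∩ B = {15, 17}
(A ∩ B) ∩ C = {15, 17}

A ∩ B ∩ C = {15, 17}


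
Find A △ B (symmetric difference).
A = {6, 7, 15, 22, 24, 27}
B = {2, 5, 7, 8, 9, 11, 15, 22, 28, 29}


A △ B = (A \ B) ∪ (B \ A) = elements in exactly one of A or B
A \ B = {6, 24, 27}
B \ A = {2, 5, 8, 9, 11, 28, 29}
A △ B = {2, 5, 6, 8, 9, 11, 24, 27, 28, 29}

A △ B = {2, 5, 6, 8, 9, 11, 24, 27, 28, 29}


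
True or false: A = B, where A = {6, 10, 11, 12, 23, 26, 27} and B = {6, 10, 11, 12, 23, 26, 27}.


Two sets are equal iff they have exactly the same elements.
A = {6, 10, 11, 12, 23, 26, 27}
B = {6, 10, 11, 12, 23, 26, 27}
Same elements → A = B

Yes, A = B


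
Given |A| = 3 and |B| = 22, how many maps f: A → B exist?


Each of |A| = 3 inputs maps to any of |B| = 22 outputs.
# functions = |B|^|A| = 22^3
= 10648

Number of functions = 10648


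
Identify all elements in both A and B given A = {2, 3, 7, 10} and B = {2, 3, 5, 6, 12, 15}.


A = {2, 3, 7, 10}
B = {2, 3, 5, 6, 12, 15}
Region: in both A and B
Elements: {2, 3}

Elements in both A and B: {2, 3}


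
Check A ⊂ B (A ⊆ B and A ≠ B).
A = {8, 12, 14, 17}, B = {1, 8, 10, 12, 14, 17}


A ⊂ B requires: A ⊆ B AND A ≠ B.
A ⊆ B? Yes
A = B? No
A ⊂ B: Yes (A is a proper subset of B)

Yes, A ⊂ B


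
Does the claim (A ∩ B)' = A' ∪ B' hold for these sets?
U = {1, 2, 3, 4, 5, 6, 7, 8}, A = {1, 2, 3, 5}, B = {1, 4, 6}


LHS: A ∩ B = {1}
(A ∩ B)' = U \ (A ∩ B) = {2, 3, 4, 5, 6, 7, 8}
A' = {4, 6, 7, 8}, B' = {2, 3, 5, 7, 8}
Claimed RHS: A' ∪ B' = {2, 3, 4, 5, 6, 7, 8}
Identity is VALID: LHS = RHS = {2, 3, 4, 5, 6, 7, 8} ✓

Identity is valid. (A ∩ B)' = A' ∪ B' = {2, 3, 4, 5, 6, 7, 8}


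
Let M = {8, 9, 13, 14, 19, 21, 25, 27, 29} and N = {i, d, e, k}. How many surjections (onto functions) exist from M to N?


n = |M| = 9, k = |N| = 4. Surjections via inclusion-exclusion:
S(n,k) = Σ(-1)^i × C(k,i) × (k-i)^n, i=0 to k
i=0: (-1)^0×C(4,0)×4^9 = 262144
i=1: (-1)^1×C(4,1)×3^9 = -78732
i=2: (-1)^2×C(4,2)×2^9 = 3072
i=3: (-1)^3×C(4,3)×1^9 = -4
i=4: (-1)^4×C(4,4)×0^9 = 0
Total = 186480

Number of surjections = 186480


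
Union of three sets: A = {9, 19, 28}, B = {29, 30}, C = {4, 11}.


A ∪ B = {9, 19, 28, 29, 30}
(A ∪ B) ∪ C = {4, 9, 11, 19, 28, 29, 30}

A ∪ B ∪ C = {4, 9, 11, 19, 28, 29, 30}


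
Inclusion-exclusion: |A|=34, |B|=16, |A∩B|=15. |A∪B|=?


|A ∪ B| = |A| + |B| - |A ∩ B|
= 34 + 16 - 15
= 35

|A ∪ B| = 35


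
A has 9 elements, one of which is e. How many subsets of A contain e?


Subsets of A containing e correspond to subsets of A \ {e}, which has 8 elements.
Count = 2^(n-1) = 2^8
= 256

Number of subsets containing e = 256


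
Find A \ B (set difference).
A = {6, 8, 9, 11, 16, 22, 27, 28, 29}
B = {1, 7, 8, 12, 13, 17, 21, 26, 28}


A \ B = elements in A but not in B
A = {6, 8, 9, 11, 16, 22, 27, 28, 29}
B = {1, 7, 8, 12, 13, 17, 21, 26, 28}
Remove from A any elements in B
A \ B = {6, 9, 11, 16, 22, 27, 29}

A \ B = {6, 9, 11, 16, 22, 27, 29}


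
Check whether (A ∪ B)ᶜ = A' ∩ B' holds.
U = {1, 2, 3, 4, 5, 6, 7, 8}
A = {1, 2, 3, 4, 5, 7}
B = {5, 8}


LHS: A ∪ B = {1, 2, 3, 4, 5, 7, 8}
(A ∪ B)' = U \ (A ∪ B) = {6}
A' = {6, 8}, B' = {1, 2, 3, 4, 6, 7}
Claimed RHS: A' ∩ B' = {6}
Identity is VALID: LHS = RHS = {6} ✓

Identity is valid. (A ∪ B)' = A' ∩ B' = {6}


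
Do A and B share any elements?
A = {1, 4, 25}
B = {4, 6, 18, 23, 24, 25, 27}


Disjoint means A ∩ B = ∅.
A ∩ B = {4, 25}
A ∩ B ≠ ∅, so A and B are NOT disjoint.

Yes — A and B share the element(s) of A ∩ B = {4, 25}, so they are not disjoint


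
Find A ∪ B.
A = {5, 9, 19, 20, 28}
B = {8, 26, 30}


A ∪ B = all elements in A or B (or both)
A = {5, 9, 19, 20, 28}
B = {8, 26, 30}
A ∪ B = {5, 8, 9, 19, 20, 26, 28, 30}

A ∪ B = {5, 8, 9, 19, 20, 26, 28, 30}


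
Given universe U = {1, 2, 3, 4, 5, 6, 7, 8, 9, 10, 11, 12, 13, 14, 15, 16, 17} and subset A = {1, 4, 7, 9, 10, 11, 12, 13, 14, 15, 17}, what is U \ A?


Aᶜ = U \ A = elements in U but not in A
U = {1, 2, 3, 4, 5, 6, 7, 8, 9, 10, 11, 12, 13, 14, 15, 16, 17}
A = {1, 4, 7, 9, 10, 11, 12, 13, 14, 15, 17}
Aᶜ = {2, 3, 5, 6, 8, 16}

Aᶜ = {2, 3, 5, 6, 8, 16}


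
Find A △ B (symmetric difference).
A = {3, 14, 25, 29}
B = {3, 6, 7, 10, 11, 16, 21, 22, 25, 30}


A △ B = (A \ B) ∪ (B \ A) = elements in exactly one of A or B
A \ B = {14, 29}
B \ A = {6, 7, 10, 11, 16, 21, 22, 30}
A △ B = {6, 7, 10, 11, 14, 16, 21, 22, 29, 30}

A △ B = {6, 7, 10, 11, 14, 16, 21, 22, 29, 30}


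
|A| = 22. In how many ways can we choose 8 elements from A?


C(n,k) = n! / (k!(n-k)!)
C(22,8) = 22! / (8!14!)
= 319770

C(22,8) = 319770


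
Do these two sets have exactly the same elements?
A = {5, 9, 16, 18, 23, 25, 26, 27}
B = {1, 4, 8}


Two sets are equal iff they have exactly the same elements.
A = {5, 9, 16, 18, 23, 25, 26, 27}
B = {1, 4, 8}
Differences: {1, 4, 5, 8, 9, 16, 18, 23, 25, 26, 27}
A ≠ B

No, A ≠ B


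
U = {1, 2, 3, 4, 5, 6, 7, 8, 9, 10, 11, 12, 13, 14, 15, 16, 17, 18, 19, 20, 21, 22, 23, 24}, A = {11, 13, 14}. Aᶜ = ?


Aᶜ = U \ A = elements in U but not in A
U = {1, 2, 3, 4, 5, 6, 7, 8, 9, 10, 11, 12, 13, 14, 15, 16, 17, 18, 19, 20, 21, 22, 23, 24}
A = {11, 13, 14}
Aᶜ = {1, 2, 3, 4, 5, 6, 7, 8, 9, 10, 12, 15, 16, 17, 18, 19, 20, 21, 22, 23, 24}

Aᶜ = {1, 2, 3, 4, 5, 6, 7, 8, 9, 10, 12, 15, 16, 17, 18, 19, 20, 21, 22, 23, 24}


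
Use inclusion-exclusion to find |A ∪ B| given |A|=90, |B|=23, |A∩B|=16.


|A ∪ B| = |A| + |B| - |A ∩ B|
= 90 + 23 - 16
= 97

|A ∪ B| = 97


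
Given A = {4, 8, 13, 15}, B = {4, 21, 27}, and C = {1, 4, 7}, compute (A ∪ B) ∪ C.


A ∪ B = {4, 8, 13, 15, 21, 27}
(A ∪ B) ∪ C = {1, 4, 7, 8, 13, 15, 21, 27}

A ∪ B ∪ C = {1, 4, 7, 8, 13, 15, 21, 27}


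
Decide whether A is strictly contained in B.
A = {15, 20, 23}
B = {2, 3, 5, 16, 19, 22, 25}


A ⊂ B requires: A ⊆ B AND A ≠ B.
A ⊆ B? No
A ⊄ B, so A is not a proper subset.

No, A is not a proper subset of B


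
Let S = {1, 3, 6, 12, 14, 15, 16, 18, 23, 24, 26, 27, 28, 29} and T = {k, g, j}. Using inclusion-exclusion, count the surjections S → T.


n = |S| = 14, k = |T| = 3. Surjections via inclusion-exclusion:
S(n,k) = Σ(-1)^i × C(k,i) × (k-i)^n, i=0 to k
i=0: (-1)^0×C(3,0)×3^14 = 4782969
i=1: (-1)^1×C(3,1)×2^14 = -49152
i=2: (-1)^2×C(3,2)×1^14 = 3
i=3: (-1)^3×C(3,3)×0^14 = 0
Total = 4733820

Number of surjections = 4733820


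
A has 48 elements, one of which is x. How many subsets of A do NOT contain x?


Subsets of A avoiding x are subsets of A \ {x}, which has 47 elements.
Count = 2^(n-1) = 2^47
= 140737488355328

Number of subsets avoiding x = 140737488355328


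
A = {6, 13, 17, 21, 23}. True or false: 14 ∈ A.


A = {6, 13, 17, 21, 23}
Checking if 14 is in A
14 is not in A → False

14 ∉ A


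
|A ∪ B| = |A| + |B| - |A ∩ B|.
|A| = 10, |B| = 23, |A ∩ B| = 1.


|A ∪ B| = |A| + |B| - |A ∩ B|
= 10 + 23 - 1
= 32

|A ∪ B| = 32


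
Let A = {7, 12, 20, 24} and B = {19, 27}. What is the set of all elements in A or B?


A ∪ B = all elements in A or B (or both)
A = {7, 12, 20, 24}
B = {19, 27}
A ∪ B = {7, 12, 19, 20, 24, 27}

A ∪ B = {7, 12, 19, 20, 24, 27}


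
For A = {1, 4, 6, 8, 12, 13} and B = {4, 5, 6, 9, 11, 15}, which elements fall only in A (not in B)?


A = {1, 4, 6, 8, 12, 13}
B = {4, 5, 6, 9, 11, 15}
Region: only in A (not in B)
Elements: {1, 8, 12, 13}

Elements only in A (not in B): {1, 8, 12, 13}


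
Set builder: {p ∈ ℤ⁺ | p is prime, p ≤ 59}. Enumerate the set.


Checking each candidate:
Condition: primes ≤ 59
Result = {2, 3, 5, 7, 11, 13, 17, 19, 23, 29, 31, 37, 41, 43, 47, 53, 59}

{2, 3, 5, 7, 11, 13, 17, 19, 23, 29, 31, 37, 41, 43, 47, 53, 59}


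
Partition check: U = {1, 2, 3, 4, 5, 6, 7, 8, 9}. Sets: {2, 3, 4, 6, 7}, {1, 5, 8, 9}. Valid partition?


A partition requires: (1) non-empty parts, (2) pairwise disjoint, (3) union = U
Parts: {2, 3, 4, 6, 7}, {1, 5, 8, 9}
Union of parts: {1, 2, 3, 4, 5, 6, 7, 8, 9}
U = {1, 2, 3, 4, 5, 6, 7, 8, 9}
All non-empty? True
Pairwise disjoint? True
Covers U? True

Yes, valid partition


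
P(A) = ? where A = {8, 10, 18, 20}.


|A| = 4, so |P(A)| = 2^4 = 16
Enumerate subsets by cardinality (0 to 4):
∅, {8}, {10}, {18}, {20}, {8, 10}, {8, 18}, {8, 20}, {10, 18}, {10, 20}, {18, 20}, {8, 10, 18}, {8, 10, 20}, {8, 18, 20}, {10, 18, 20}, {8, 10, 18, 20}

P(A) has 16 subsets: ∅, {8}, {10}, {18}, {20}, {8, 10}, {8, 18}, {8, 20}, {10, 18}, {10, 20}, {18, 20}, {8, 10, 18}, {8, 10, 20}, {8, 18, 20}, {10, 18, 20}, {8, 10, 18, 20}


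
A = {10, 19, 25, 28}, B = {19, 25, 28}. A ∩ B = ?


A ∩ B = elements in both A and B
A = {10, 19, 25, 28}
B = {19, 25, 28}
A ∩ B = {19, 25, 28}

A ∩ B = {19, 25, 28}


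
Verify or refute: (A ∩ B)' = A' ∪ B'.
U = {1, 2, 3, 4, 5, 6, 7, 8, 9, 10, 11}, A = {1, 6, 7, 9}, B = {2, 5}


LHS: A ∩ B = ∅
(A ∩ B)' = U \ (A ∩ B) = {1, 2, 3, 4, 5, 6, 7, 8, 9, 10, 11}
A' = {2, 3, 4, 5, 8, 10, 11}, B' = {1, 3, 4, 6, 7, 8, 9, 10, 11}
Claimed RHS: A' ∪ B' = {1, 2, 3, 4, 5, 6, 7, 8, 9, 10, 11}
Identity is VALID: LHS = RHS = {1, 2, 3, 4, 5, 6, 7, 8, 9, 10, 11} ✓

Identity is valid. (A ∩ B)' = A' ∪ B' = {1, 2, 3, 4, 5, 6, 7, 8, 9, 10, 11}


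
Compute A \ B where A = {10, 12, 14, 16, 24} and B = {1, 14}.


A \ B = elements in A but not in B
A = {10, 12, 14, 16, 24}
B = {1, 14}
Remove from A any elements in B
A \ B = {10, 12, 16, 24}

A \ B = {10, 12, 16, 24}


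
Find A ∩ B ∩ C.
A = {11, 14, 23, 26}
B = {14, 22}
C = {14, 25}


A ∩ B = {14}
(A ∩ B) ∩ C = {14}

A ∩ B ∩ C = {14}


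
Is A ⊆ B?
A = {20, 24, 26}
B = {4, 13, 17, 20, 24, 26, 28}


A ⊆ B means every element of A is in B.
All elements of A are in B.
So A ⊆ B.

Yes, A ⊆ B


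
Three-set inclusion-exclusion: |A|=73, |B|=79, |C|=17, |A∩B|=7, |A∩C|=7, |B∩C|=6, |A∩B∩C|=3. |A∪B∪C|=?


|A∪B∪C| = |A|+|B|+|C| - |A∩B|-|A∩C|-|B∩C| + |A∩B∩C|
= 73+79+17 - 7-7-6 + 3
= 169 - 20 + 3
= 152

|A ∪ B ∪ C| = 152


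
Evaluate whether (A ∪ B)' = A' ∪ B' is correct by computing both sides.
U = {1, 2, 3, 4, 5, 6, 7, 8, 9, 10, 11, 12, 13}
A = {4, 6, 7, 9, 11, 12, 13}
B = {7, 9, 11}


LHS: A ∪ B = {4, 6, 7, 9, 11, 12, 13}
(A ∪ B)' = U \ (A ∪ B) = {1, 2, 3, 5, 8, 10}
A' = {1, 2, 3, 5, 8, 10}, B' = {1, 2, 3, 4, 5, 6, 8, 10, 12, 13}
Claimed RHS: A' ∪ B' = {1, 2, 3, 4, 5, 6, 8, 10, 12, 13}
Identity is INVALID: LHS = {1, 2, 3, 5, 8, 10} but the RHS claimed here equals {1, 2, 3, 4, 5, 6, 8, 10, 12, 13}. The correct form is (A ∪ B)' = A' ∩ B'.

Identity is invalid: (A ∪ B)' = {1, 2, 3, 5, 8, 10} but A' ∪ B' = {1, 2, 3, 4, 5, 6, 8, 10, 12, 13}. The correct De Morgan law is (A ∪ B)' = A' ∩ B'.


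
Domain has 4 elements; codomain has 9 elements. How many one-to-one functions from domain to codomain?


An injection sends each of |A| = 4 inputs to a distinct output in B.
# injections = |B|·(|B|-1)·…·(|B|-|A|+1) = 9! / (9 - 4)!
= 9 × 8 × 7 × 6
= 3024

Number of injections = 3024


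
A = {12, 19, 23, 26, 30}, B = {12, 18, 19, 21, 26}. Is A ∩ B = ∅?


Disjoint means A ∩ B = ∅.
A ∩ B = {12, 19, 26}
A ∩ B ≠ ∅, so A and B are NOT disjoint.

No, A and B are not disjoint (A ∩ B = {12, 19, 26})


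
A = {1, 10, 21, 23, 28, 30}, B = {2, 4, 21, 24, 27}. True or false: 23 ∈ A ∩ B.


A = {1, 10, 21, 23, 28, 30}, B = {2, 4, 21, 24, 27}
A ∩ B = elements in both A and B
A ∩ B = {21}
Checking if 23 ∈ A ∩ B
23 is not in A ∩ B → False

23 ∉ A ∩ B


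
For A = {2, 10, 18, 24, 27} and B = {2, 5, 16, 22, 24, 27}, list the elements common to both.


A ∩ B = elements in both A and B
A = {2, 10, 18, 24, 27}
B = {2, 5, 16, 22, 24, 27}
A ∩ B = {2, 24, 27}

A ∩ B = {2, 24, 27}


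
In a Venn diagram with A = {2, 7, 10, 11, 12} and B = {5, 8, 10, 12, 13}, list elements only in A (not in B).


A = {2, 7, 10, 11, 12}
B = {5, 8, 10, 12, 13}
Region: only in A (not in B)
Elements: {2, 7, 11}

Elements only in A (not in B): {2, 7, 11}


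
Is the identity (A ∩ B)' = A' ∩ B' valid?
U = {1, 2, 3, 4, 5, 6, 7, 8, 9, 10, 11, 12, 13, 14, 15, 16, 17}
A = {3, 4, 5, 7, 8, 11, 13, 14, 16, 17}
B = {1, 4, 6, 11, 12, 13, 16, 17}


LHS: A ∩ B = {4, 11, 13, 16, 17}
(A ∩ B)' = U \ (A ∩ B) = {1, 2, 3, 5, 6, 7, 8, 9, 10, 12, 14, 15}
A' = {1, 2, 6, 9, 10, 12, 15}, B' = {2, 3, 5, 7, 8, 9, 10, 14, 15}
Claimed RHS: A' ∩ B' = {2, 9, 10, 15}
Identity is INVALID: LHS = {1, 2, 3, 5, 6, 7, 8, 9, 10, 12, 14, 15} but the RHS claimed here equals {2, 9, 10, 15}. The correct form is (A ∩ B)' = A' ∪ B'.

Identity is invalid: (A ∩ B)' = {1, 2, 3, 5, 6, 7, 8, 9, 10, 12, 14, 15} but A' ∩ B' = {2, 9, 10, 15}. The correct De Morgan law is (A ∩ B)' = A' ∪ B'.


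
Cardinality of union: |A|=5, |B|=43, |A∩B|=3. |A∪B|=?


|A ∪ B| = |A| + |B| - |A ∩ B|
= 5 + 43 - 3
= 45

|A ∪ B| = 45


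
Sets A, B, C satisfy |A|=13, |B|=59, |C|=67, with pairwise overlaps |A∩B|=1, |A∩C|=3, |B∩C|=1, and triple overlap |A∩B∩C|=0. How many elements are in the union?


|A∪B∪C| = |A|+|B|+|C| - |A∩B|-|A∩C|-|B∩C| + |A∩B∩C|
= 13+59+67 - 1-3-1 + 0
= 139 - 5 + 0
= 134

|A ∪ B ∪ C| = 134


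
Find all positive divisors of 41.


Checking each candidate:
Condition: positive divisors of 41
Result = {1, 41}

{1, 41}


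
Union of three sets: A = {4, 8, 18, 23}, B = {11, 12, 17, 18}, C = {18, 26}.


A ∪ B = {4, 8, 11, 12, 17, 18, 23}
(A ∪ B) ∪ C = {4, 8, 11, 12, 17, 18, 23, 26}

A ∪ B ∪ C = {4, 8, 11, 12, 17, 18, 23, 26}


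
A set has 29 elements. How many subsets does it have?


Number of subsets = 2^n
= 2^29
= 536870912

|P(A)| = 536870912


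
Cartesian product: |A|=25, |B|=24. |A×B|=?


|A × B| = |A| × |B|
= 25 × 24
= 600

|A × B| = 600


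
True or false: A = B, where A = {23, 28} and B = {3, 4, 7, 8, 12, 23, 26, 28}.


Two sets are equal iff they have exactly the same elements.
A = {23, 28}
B = {3, 4, 7, 8, 12, 23, 26, 28}
Differences: {3, 4, 7, 8, 12, 26}
A ≠ B

No, A ≠ B


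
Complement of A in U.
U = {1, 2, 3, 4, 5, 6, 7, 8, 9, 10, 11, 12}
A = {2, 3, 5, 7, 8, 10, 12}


Aᶜ = U \ A = elements in U but not in A
U = {1, 2, 3, 4, 5, 6, 7, 8, 9, 10, 11, 12}
A = {2, 3, 5, 7, 8, 10, 12}
Aᶜ = {1, 4, 6, 9, 11}

Aᶜ = {1, 4, 6, 9, 11}


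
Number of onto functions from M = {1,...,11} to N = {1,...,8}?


n = |M| = 11, k = |N| = 8. Surjections via inclusion-exclusion:
S(n,k) = Σ(-1)^i × C(k,i) × (k-i)^n, i=0 to k
i=0: (-1)^0×C(8,0)×8^11 = 8589934592
i=1: (-1)^1×C(8,1)×7^11 = -15818613944
i=2: (-1)^2×C(8,2)×6^11 = 10158317568
i=3: (-1)^3×C(8,3)×5^11 = -2734375000
i=4: (-1)^4×C(8,4)×4^11 = 293601280
i=5: (-1)^5×C(8,5)×3^11 = -9920232
i=6: (-1)^6×C(8,6)×2^11 = 57344
i=7: (-1)^7×C(8,7)×1^11 = -8
i=8: (-1)^8×C(8,8)×0^11 = 0
Total = 479001600

Number of surjections = 479001600


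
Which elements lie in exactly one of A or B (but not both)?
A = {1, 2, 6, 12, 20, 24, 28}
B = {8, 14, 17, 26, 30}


A △ B = (A \ B) ∪ (B \ A) = elements in exactly one of A or B
A \ B = {1, 2, 6, 12, 20, 24, 28}
B \ A = {8, 14, 17, 26, 30}
A △ B = {1, 2, 6, 8, 12, 14, 17, 20, 24, 26, 28, 30}

A △ B = {1, 2, 6, 8, 12, 14, 17, 20, 24, 26, 28, 30}


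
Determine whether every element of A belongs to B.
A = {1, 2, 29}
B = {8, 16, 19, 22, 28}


A ⊆ B means every element of A is in B.
Elements in A not in B: {1, 2, 29}
So A ⊄ B.

No, A ⊄ B


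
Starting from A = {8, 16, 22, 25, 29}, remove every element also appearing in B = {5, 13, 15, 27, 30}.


A \ B = elements in A but not in B
A = {8, 16, 22, 25, 29}
B = {5, 13, 15, 27, 30}
Remove from A any elements in B
A \ B = {8, 16, 22, 25, 29}

A \ B = {8, 16, 22, 25, 29}


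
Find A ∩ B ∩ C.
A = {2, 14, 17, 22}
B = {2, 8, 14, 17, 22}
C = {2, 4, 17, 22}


A ∩ B = {2, 14, 17, 22}
(A ∩ B) ∩ C = {2, 17, 22}

A ∩ B ∩ C = {2, 17, 22}


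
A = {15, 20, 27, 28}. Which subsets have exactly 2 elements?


|A| = 4, so A has C(4,2) = 6 subsets of size 2.
Enumerate by choosing 2 elements from A at a time:
{15, 20}, {15, 27}, {15, 28}, {20, 27}, {20, 28}, {27, 28}

2-element subsets (6 total): {15, 20}, {15, 27}, {15, 28}, {20, 27}, {20, 28}, {27, 28}


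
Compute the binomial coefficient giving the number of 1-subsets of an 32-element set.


C(n,k) = n! / (k!(n-k)!)
C(32,1) = 32! / (1!31!)
= 32

C(32,1) = 32


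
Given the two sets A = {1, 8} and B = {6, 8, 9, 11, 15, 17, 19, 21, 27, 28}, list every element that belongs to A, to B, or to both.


A ∪ B = all elements in A or B (or both)
A = {1, 8}
B = {6, 8, 9, 11, 15, 17, 19, 21, 27, 28}
A ∪ B = {1, 6, 8, 9, 11, 15, 17, 19, 21, 27, 28}

A ∪ B = {1, 6, 8, 9, 11, 15, 17, 19, 21, 27, 28}


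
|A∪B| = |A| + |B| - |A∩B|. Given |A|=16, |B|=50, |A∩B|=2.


|A ∪ B| = |A| + |B| - |A ∩ B|
= 16 + 50 - 2
= 64

|A ∪ B| = 64


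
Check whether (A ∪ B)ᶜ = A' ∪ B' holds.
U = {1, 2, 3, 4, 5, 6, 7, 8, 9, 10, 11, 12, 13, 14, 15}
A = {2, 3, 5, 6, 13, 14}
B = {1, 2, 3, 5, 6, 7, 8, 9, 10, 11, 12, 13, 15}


LHS: A ∪ B = {1, 2, 3, 5, 6, 7, 8, 9, 10, 11, 12, 13, 14, 15}
(A ∪ B)' = U \ (A ∪ B) = {4}
A' = {1, 4, 7, 8, 9, 10, 11, 12, 15}, B' = {4, 14}
Claimed RHS: A' ∪ B' = {1, 4, 7, 8, 9, 10, 11, 12, 14, 15}
Identity is INVALID: LHS = {4} but the RHS claimed here equals {1, 4, 7, 8, 9, 10, 11, 12, 14, 15}. The correct form is (A ∪ B)' = A' ∩ B'.

Identity is invalid: (A ∪ B)' = {4} but A' ∪ B' = {1, 4, 7, 8, 9, 10, 11, 12, 14, 15}. The correct De Morgan law is (A ∪ B)' = A' ∩ B'.


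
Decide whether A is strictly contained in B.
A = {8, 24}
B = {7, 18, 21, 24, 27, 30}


A ⊂ B requires: A ⊆ B AND A ≠ B.
A ⊆ B? No
A ⊄ B, so A is not a proper subset.

No, A is not a proper subset of B


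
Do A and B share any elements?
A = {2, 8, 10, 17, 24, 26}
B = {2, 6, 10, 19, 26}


Disjoint means A ∩ B = ∅.
A ∩ B = {2, 10, 26}
A ∩ B ≠ ∅, so A and B are NOT disjoint.

Yes — A and B share the element(s) of A ∩ B = {2, 10, 26}, so they are not disjoint


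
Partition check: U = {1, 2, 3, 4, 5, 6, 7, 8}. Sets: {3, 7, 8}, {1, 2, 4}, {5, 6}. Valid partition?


A partition requires: (1) non-empty parts, (2) pairwise disjoint, (3) union = U
Parts: {3, 7, 8}, {1, 2, 4}, {5, 6}
Union of parts: {1, 2, 3, 4, 5, 6, 7, 8}
U = {1, 2, 3, 4, 5, 6, 7, 8}
All non-empty? True
Pairwise disjoint? True
Covers U? True

Yes, valid partition


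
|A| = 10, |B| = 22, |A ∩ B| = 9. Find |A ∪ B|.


|A ∪ B| = |A| + |B| - |A ∩ B|
= 10 + 22 - 9
= 23

|A ∪ B| = 23


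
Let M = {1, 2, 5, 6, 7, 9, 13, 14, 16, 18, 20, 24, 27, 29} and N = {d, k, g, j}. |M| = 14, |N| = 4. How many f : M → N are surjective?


n = |M| = 14, k = |N| = 4. Surjections via inclusion-exclusion:
S(n,k) = Σ(-1)^i × C(k,i) × (k-i)^n, i=0 to k
i=0: (-1)^0×C(4,0)×4^14 = 268435456
i=1: (-1)^1×C(4,1)×3^14 = -19131876
i=2: (-1)^2×C(4,2)×2^14 = 98304
i=3: (-1)^3×C(4,3)×1^14 = -4
i=4: (-1)^4×C(4,4)×0^14 = 0
Total = 249401880

Number of surjections = 249401880


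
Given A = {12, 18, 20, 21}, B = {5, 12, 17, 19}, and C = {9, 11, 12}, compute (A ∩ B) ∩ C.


A ∩ B = {12}
(A ∩ B) ∩ C = {12}

A ∩ B ∩ C = {12}


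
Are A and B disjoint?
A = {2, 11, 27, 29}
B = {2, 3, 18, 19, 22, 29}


Disjoint means A ∩ B = ∅.
A ∩ B = {2, 29}
A ∩ B ≠ ∅, so A and B are NOT disjoint.

No, A and B are not disjoint (A ∩ B = {2, 29})


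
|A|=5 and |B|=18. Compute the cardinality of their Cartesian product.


|A × B| = |A| × |B|
= 5 × 18
= 90

|A × B| = 90


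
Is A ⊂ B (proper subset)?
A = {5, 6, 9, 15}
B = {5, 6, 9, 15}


A ⊂ B requires: A ⊆ B AND A ≠ B.
A ⊆ B? Yes
A = B? Yes
A = B, so A is not a PROPER subset.

No, A is not a proper subset of B


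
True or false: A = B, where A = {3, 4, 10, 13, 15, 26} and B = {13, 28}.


Two sets are equal iff they have exactly the same elements.
A = {3, 4, 10, 13, 15, 26}
B = {13, 28}
Differences: {3, 4, 10, 15, 26, 28}
A ≠ B

No, A ≠ B


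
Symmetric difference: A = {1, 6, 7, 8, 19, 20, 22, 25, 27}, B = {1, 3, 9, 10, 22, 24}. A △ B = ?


A △ B = (A \ B) ∪ (B \ A) = elements in exactly one of A or B
A \ B = {6, 7, 8, 19, 20, 25, 27}
B \ A = {3, 9, 10, 24}
A △ B = {3, 6, 7, 8, 9, 10, 19, 20, 24, 25, 27}

A △ B = {3, 6, 7, 8, 9, 10, 19, 20, 24, 25, 27}


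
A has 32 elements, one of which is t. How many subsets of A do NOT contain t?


Subsets of A avoiding t are subsets of A \ {t}, which has 31 elements.
Count = 2^(n-1) = 2^31
= 2147483648

Number of subsets avoiding t = 2147483648


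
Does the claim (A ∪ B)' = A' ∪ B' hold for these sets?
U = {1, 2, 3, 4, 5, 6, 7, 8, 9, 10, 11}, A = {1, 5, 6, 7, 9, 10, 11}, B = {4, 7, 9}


LHS: A ∪ B = {1, 4, 5, 6, 7, 9, 10, 11}
(A ∪ B)' = U \ (A ∪ B) = {2, 3, 8}
A' = {2, 3, 4, 8}, B' = {1, 2, 3, 5, 6, 8, 10, 11}
Claimed RHS: A' ∪ B' = {1, 2, 3, 4, 5, 6, 8, 10, 11}
Identity is INVALID: LHS = {2, 3, 8} but the RHS claimed here equals {1, 2, 3, 4, 5, 6, 8, 10, 11}. The correct form is (A ∪ B)' = A' ∩ B'.

Identity is invalid: (A ∪ B)' = {2, 3, 8} but A' ∪ B' = {1, 2, 3, 4, 5, 6, 8, 10, 11}. The correct De Morgan law is (A ∪ B)' = A' ∩ B'.


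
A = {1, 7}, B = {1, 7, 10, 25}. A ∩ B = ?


A ∩ B = elements in both A and B
A = {1, 7}
B = {1, 7, 10, 25}
A ∩ B = {1, 7}

A ∩ B = {1, 7}


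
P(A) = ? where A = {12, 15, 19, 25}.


|A| = 4, so |P(A)| = 2^4 = 16
Enumerate subsets by cardinality (0 to 4):
∅, {12}, {15}, {19}, {25}, {12, 15}, {12, 19}, {12, 25}, {15, 19}, {15, 25}, {19, 25}, {12, 15, 19}, {12, 15, 25}, {12, 19, 25}, {15, 19, 25}, {12, 15, 19, 25}

P(A) has 16 subsets: ∅, {12}, {15}, {19}, {25}, {12, 15}, {12, 19}, {12, 25}, {15, 19}, {15, 25}, {19, 25}, {12, 15, 19}, {12, 15, 25}, {12, 19, 25}, {15, 19, 25}, {12, 15, 19, 25}


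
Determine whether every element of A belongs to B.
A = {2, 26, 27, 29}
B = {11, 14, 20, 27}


A ⊆ B means every element of A is in B.
Elements in A not in B: {2, 26, 29}
So A ⊄ B.

No, A ⊄ B


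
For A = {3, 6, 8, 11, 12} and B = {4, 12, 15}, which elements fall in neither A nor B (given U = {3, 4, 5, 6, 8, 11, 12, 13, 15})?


A = {3, 6, 8, 11, 12}
B = {4, 12, 15}
Region: in neither A nor B (given U = {3, 4, 5, 6, 8, 11, 12, 13, 15})
Elements: {5, 13}

Elements in neither A nor B (given U = {3, 4, 5, 6, 8, 11, 12, 13, 15}): {5, 13}


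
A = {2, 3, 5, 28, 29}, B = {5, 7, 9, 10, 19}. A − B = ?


A \ B = elements in A but not in B
A = {2, 3, 5, 28, 29}
B = {5, 7, 9, 10, 19}
Remove from A any elements in B
A \ B = {2, 3, 28, 29}

A \ B = {2, 3, 28, 29}


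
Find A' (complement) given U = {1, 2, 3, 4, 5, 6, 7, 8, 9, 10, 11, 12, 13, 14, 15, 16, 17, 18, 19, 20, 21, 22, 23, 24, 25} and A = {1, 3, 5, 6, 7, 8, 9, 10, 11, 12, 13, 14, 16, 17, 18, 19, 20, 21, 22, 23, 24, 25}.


Aᶜ = U \ A = elements in U but not in A
U = {1, 2, 3, 4, 5, 6, 7, 8, 9, 10, 11, 12, 13, 14, 15, 16, 17, 18, 19, 20, 21, 22, 23, 24, 25}
A = {1, 3, 5, 6, 7, 8, 9, 10, 11, 12, 13, 14, 16, 17, 18, 19, 20, 21, 22, 23, 24, 25}
Aᶜ = {2, 4, 15}

Aᶜ = {2, 4, 15}


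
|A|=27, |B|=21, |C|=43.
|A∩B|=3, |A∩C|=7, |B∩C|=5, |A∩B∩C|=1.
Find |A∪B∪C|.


|A∪B∪C| = |A|+|B|+|C| - |A∩B|-|A∩C|-|B∩C| + |A∩B∩C|
= 27+21+43 - 3-7-5 + 1
= 91 - 15 + 1
= 77

|A ∪ B ∪ C| = 77


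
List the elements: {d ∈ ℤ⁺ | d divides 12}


Checking each candidate:
Condition: positive divisors of 12
Result = {1, 2, 3, 4, 6, 12}

{1, 2, 3, 4, 6, 12}


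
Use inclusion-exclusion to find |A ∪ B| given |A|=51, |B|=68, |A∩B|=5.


|A ∪ B| = |A| + |B| - |A ∩ B|
= 51 + 68 - 5
= 114

|A ∪ B| = 114


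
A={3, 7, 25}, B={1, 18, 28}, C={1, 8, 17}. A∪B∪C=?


A ∪ B = {1, 3, 7, 18, 25, 28}
(A ∪ B) ∪ C = {1, 3, 7, 8, 17, 18, 25, 28}

A ∪ B ∪ C = {1, 3, 7, 8, 17, 18, 25, 28}


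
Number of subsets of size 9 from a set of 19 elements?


C(n,k) = n! / (k!(n-k)!)
C(19,9) = 19! / (9!10!)
= 92378

C(19,9) = 92378


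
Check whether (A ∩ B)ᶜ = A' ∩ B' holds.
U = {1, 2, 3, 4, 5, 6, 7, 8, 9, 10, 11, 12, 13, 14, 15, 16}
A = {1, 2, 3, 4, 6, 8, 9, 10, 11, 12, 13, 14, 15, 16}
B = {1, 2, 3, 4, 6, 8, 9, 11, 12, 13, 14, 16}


LHS: A ∩ B = {1, 2, 3, 4, 6, 8, 9, 11, 12, 13, 14, 16}
(A ∩ B)' = U \ (A ∩ B) = {5, 7, 10, 15}
A' = {5, 7}, B' = {5, 7, 10, 15}
Claimed RHS: A' ∩ B' = {5, 7}
Identity is INVALID: LHS = {5, 7, 10, 15} but the RHS claimed here equals {5, 7}. The correct form is (A ∩ B)' = A' ∪ B'.

Identity is invalid: (A ∩ B)' = {5, 7, 10, 15} but A' ∩ B' = {5, 7}. The correct De Morgan law is (A ∩ B)' = A' ∪ B'.


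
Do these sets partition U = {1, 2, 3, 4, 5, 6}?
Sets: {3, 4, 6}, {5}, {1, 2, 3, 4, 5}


A partition requires: (1) non-empty parts, (2) pairwise disjoint, (3) union = U
Parts: {3, 4, 6}, {5}, {1, 2, 3, 4, 5}
Union of parts: {1, 2, 3, 4, 5, 6}
U = {1, 2, 3, 4, 5, 6}
All non-empty? True
Pairwise disjoint? False
Covers U? True

No, not a valid partition


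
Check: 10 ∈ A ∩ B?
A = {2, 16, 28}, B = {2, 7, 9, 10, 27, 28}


A = {2, 16, 28}, B = {2, 7, 9, 10, 27, 28}
A ∩ B = elements in both A and B
A ∩ B = {2, 28}
Checking if 10 ∈ A ∩ B
10 is not in A ∩ B → False

10 ∉ A ∩ B


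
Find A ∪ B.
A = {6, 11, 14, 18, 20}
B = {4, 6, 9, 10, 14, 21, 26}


A ∪ B = all elements in A or B (or both)
A = {6, 11, 14, 18, 20}
B = {4, 6, 9, 10, 14, 21, 26}
A ∪ B = {4, 6, 9, 10, 11, 14, 18, 20, 21, 26}

A ∪ B = {4, 6, 9, 10, 11, 14, 18, 20, 21, 26}


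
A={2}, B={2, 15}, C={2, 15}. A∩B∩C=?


A ∩ B = {2}
(A ∩ B) ∩ C = {2}

A ∩ B ∩ C = {2}


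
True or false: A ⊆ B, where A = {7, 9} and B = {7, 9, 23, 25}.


A ⊆ B means every element of A is in B.
All elements of A are in B.
So A ⊆ B.

Yes, A ⊆ B


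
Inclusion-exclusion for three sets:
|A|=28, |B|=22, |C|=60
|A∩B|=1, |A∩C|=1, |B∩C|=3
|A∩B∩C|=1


|A∪B∪C| = |A|+|B|+|C| - |A∩B|-|A∩C|-|B∩C| + |A∩B∩C|
= 28+22+60 - 1-1-3 + 1
= 110 - 5 + 1
= 106

|A ∪ B ∪ C| = 106


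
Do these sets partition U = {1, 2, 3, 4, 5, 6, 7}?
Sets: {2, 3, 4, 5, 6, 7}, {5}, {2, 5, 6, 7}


A partition requires: (1) non-empty parts, (2) pairwise disjoint, (3) union = U
Parts: {2, 3, 4, 5, 6, 7}, {5}, {2, 5, 6, 7}
Union of parts: {2, 3, 4, 5, 6, 7}
U = {1, 2, 3, 4, 5, 6, 7}
All non-empty? True
Pairwise disjoint? False
Covers U? False

No, not a valid partition


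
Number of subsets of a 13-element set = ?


Number of subsets = 2^n
= 2^13
= 8192

|P(A)| = 8192


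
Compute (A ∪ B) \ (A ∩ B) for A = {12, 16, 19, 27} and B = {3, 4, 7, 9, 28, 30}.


A △ B = (A \ B) ∪ (B \ A) = elements in exactly one of A or B
A \ B = {12, 16, 19, 27}
B \ A = {3, 4, 7, 9, 28, 30}
A △ B = {3, 4, 7, 9, 12, 16, 19, 27, 28, 30}

A △ B = {3, 4, 7, 9, 12, 16, 19, 27, 28, 30}


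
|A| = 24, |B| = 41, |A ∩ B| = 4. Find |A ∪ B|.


|A ∪ B| = |A| + |B| - |A ∩ B|
= 24 + 41 - 4
= 61

|A ∪ B| = 61


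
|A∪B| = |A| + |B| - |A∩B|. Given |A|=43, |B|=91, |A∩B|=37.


|A ∪ B| = |A| + |B| - |A ∩ B|
= 43 + 91 - 37
= 97

|A ∪ B| = 97


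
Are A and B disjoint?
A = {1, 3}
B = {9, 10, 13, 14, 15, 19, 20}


Disjoint means A ∩ B = ∅.
A ∩ B = ∅
A ∩ B = ∅, so A and B are disjoint.

Yes, A and B are disjoint


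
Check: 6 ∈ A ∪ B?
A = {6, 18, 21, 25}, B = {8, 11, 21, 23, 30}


A = {6, 18, 21, 25}, B = {8, 11, 21, 23, 30}
A ∪ B = all elements in A or B
A ∪ B = {6, 8, 11, 18, 21, 23, 25, 30}
Checking if 6 ∈ A ∪ B
6 is in A ∪ B → True

6 ∈ A ∪ B


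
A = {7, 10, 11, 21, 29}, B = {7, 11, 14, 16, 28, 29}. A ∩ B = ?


A ∩ B = elements in both A and B
A = {7, 10, 11, 21, 29}
B = {7, 11, 14, 16, 28, 29}
A ∩ B = {7, 11, 29}

A ∩ B = {7, 11, 29}


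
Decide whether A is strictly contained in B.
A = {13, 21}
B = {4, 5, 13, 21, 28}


A ⊂ B requires: A ⊆ B AND A ≠ B.
A ⊆ B? Yes
A = B? No
A ⊂ B: Yes (A is a proper subset of B)

Yes, A ⊂ B


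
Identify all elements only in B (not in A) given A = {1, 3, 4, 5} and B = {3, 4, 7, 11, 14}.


A = {1, 3, 4, 5}
B = {3, 4, 7, 11, 14}
Region: only in B (not in A)
Elements: {7, 11, 14}

Elements only in B (not in A): {7, 11, 14}


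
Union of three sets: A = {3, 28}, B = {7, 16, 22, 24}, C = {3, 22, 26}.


A ∪ B = {3, 7, 16, 22, 24, 28}
(A ∪ B) ∪ C = {3, 7, 16, 22, 24, 26, 28}

A ∪ B ∪ C = {3, 7, 16, 22, 24, 26, 28}


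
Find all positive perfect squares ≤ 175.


Checking each candidate:
Condition: positive perfect squares ≤ 175
Result = {1, 4, 9, 16, 25, 36, 49, 64, 81, 100, 121, 144, 169}

{1, 4, 9, 16, 25, 36, 49, 64, 81, 100, 121, 144, 169}


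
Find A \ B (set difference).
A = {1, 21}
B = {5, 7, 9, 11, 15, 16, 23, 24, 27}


A \ B = elements in A but not in B
A = {1, 21}
B = {5, 7, 9, 11, 15, 16, 23, 24, 27}
Remove from A any elements in B
A \ B = {1, 21}

A \ B = {1, 21}


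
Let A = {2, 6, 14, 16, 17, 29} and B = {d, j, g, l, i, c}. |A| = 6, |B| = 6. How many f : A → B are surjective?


n = |A| = 6, k = |B| = 6. Surjections via inclusion-exclusion:
S(n,k) = Σ(-1)^i × C(k,i) × (k-i)^n, i=0 to k
i=0: (-1)^0×C(6,0)×6^6 = 46656
i=1: (-1)^1×C(6,1)×5^6 = -93750
i=2: (-1)^2×C(6,2)×4^6 = 61440
i=3: (-1)^3×C(6,3)×3^6 = -14580
i=4: (-1)^4×C(6,4)×2^6 = 960
i=5: (-1)^5×C(6,5)×1^6 = -6
i=6: (-1)^6×C(6,6)×0^6 = 0
Total = 720

Number of surjections = 720


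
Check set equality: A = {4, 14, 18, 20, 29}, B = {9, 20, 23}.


Two sets are equal iff they have exactly the same elements.
A = {4, 14, 18, 20, 29}
B = {9, 20, 23}
Differences: {4, 9, 14, 18, 23, 29}
A ≠ B

No, A ≠ B


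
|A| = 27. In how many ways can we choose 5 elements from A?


C(n,k) = n! / (k!(n-k)!)
C(27,5) = 27! / (5!22!)
= 80730

C(27,5) = 80730


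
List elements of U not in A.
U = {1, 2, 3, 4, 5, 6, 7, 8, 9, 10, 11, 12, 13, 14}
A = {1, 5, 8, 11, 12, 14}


Aᶜ = U \ A = elements in U but not in A
U = {1, 2, 3, 4, 5, 6, 7, 8, 9, 10, 11, 12, 13, 14}
A = {1, 5, 8, 11, 12, 14}
Aᶜ = {2, 3, 4, 6, 7, 9, 10, 13}

Aᶜ = {2, 3, 4, 6, 7, 9, 10, 13}


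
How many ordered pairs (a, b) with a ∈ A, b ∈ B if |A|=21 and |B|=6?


|A × B| = |A| × |B|
= 21 × 6
= 126

|A × B| = 126


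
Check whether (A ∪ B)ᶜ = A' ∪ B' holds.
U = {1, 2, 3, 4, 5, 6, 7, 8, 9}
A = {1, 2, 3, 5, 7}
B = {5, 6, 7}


LHS: A ∪ B = {1, 2, 3, 5, 6, 7}
(A ∪ B)' = U \ (A ∪ B) = {4, 8, 9}
A' = {4, 6, 8, 9}, B' = {1, 2, 3, 4, 8, 9}
Claimed RHS: A' ∪ B' = {1, 2, 3, 4, 6, 8, 9}
Identity is INVALID: LHS = {4, 8, 9} but the RHS claimed here equals {1, 2, 3, 4, 6, 8, 9}. The correct form is (A ∪ B)' = A' ∩ B'.

Identity is invalid: (A ∪ B)' = {4, 8, 9} but A' ∪ B' = {1, 2, 3, 4, 6, 8, 9}. The correct De Morgan law is (A ∪ B)' = A' ∩ B'.


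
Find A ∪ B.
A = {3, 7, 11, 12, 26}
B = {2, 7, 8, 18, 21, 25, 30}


A ∪ B = all elements in A or B (or both)
A = {3, 7, 11, 12, 26}
B = {2, 7, 8, 18, 21, 25, 30}
A ∪ B = {2, 3, 7, 8, 11, 12, 18, 21, 25, 26, 30}

A ∪ B = {2, 3, 7, 8, 11, 12, 18, 21, 25, 26, 30}


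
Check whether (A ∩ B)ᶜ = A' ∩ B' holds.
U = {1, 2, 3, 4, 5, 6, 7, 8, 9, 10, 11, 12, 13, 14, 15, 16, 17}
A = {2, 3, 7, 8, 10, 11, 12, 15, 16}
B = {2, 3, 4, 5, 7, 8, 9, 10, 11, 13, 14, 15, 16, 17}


LHS: A ∩ B = {2, 3, 7, 8, 10, 11, 15, 16}
(A ∩ B)' = U \ (A ∩ B) = {1, 4, 5, 6, 9, 12, 13, 14, 17}
A' = {1, 4, 5, 6, 9, 13, 14, 17}, B' = {1, 6, 12}
Claimed RHS: A' ∩ B' = {1, 6}
Identity is INVALID: LHS = {1, 4, 5, 6, 9, 12, 13, 14, 17} but the RHS claimed here equals {1, 6}. The correct form is (A ∩ B)' = A' ∪ B'.

Identity is invalid: (A ∩ B)' = {1, 4, 5, 6, 9, 12, 13, 14, 17} but A' ∩ B' = {1, 6}. The correct De Morgan law is (A ∩ B)' = A' ∪ B'.


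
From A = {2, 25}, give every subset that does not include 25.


A subset of A that omits 25 is a subset of A \ {25}, so there are 2^(n-1) = 2^1 = 2 of them.
Subsets excluding 25: ∅, {2}

Subsets excluding 25 (2 total): ∅, {2}


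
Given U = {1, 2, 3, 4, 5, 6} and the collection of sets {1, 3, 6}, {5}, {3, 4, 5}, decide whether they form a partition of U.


A partition requires: (1) non-empty parts, (2) pairwise disjoint, (3) union = U
Parts: {1, 3, 6}, {5}, {3, 4, 5}
Union of parts: {1, 3, 4, 5, 6}
U = {1, 2, 3, 4, 5, 6}
All non-empty? True
Pairwise disjoint? False
Covers U? False

No, not a valid partition


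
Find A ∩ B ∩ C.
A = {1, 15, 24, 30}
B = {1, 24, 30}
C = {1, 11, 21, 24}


A ∩ B = {1, 24, 30}
(A ∩ B) ∩ C = {1, 24}

A ∩ B ∩ C = {1, 24}


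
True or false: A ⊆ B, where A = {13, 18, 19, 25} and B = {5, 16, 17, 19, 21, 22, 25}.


A ⊆ B means every element of A is in B.
Elements in A not in B: {13, 18}
So A ⊄ B.

No, A ⊄ B


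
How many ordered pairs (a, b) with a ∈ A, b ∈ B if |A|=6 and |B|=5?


|A × B| = |A| × |B|
= 6 × 5
= 30

|A × B| = 30


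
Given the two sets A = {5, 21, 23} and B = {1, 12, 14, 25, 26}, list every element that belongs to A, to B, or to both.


A ∪ B = all elements in A or B (or both)
A = {5, 21, 23}
B = {1, 12, 14, 25, 26}
A ∪ B = {1, 5, 12, 14, 21, 23, 25, 26}

A ∪ B = {1, 5, 12, 14, 21, 23, 25, 26}


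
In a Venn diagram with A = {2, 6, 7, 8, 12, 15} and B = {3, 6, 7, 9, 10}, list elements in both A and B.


A = {2, 6, 7, 8, 12, 15}
B = {3, 6, 7, 9, 10}
Region: in both A and B
Elements: {6, 7}

Elements in both A and B: {6, 7}


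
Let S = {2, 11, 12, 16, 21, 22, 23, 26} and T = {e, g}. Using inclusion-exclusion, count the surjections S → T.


n = |S| = 8, k = |T| = 2. Surjections via inclusion-exclusion:
S(n,k) = Σ(-1)^i × C(k,i) × (k-i)^n, i=0 to k
i=0: (-1)^0×C(2,0)×2^8 = 256
i=1: (-1)^1×C(2,1)×1^8 = -2
i=2: (-1)^2×C(2,2)×0^8 = 0
Total = 254

Number of surjections = 254


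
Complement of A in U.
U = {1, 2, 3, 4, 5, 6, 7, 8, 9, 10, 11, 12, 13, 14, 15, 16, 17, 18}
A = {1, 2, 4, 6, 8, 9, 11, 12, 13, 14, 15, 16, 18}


Aᶜ = U \ A = elements in U but not in A
U = {1, 2, 3, 4, 5, 6, 7, 8, 9, 10, 11, 12, 13, 14, 15, 16, 17, 18}
A = {1, 2, 4, 6, 8, 9, 11, 12, 13, 14, 15, 16, 18}
Aᶜ = {3, 5, 7, 10, 17}

Aᶜ = {3, 5, 7, 10, 17}


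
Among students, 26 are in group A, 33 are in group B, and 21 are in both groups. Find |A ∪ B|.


|A ∪ B| = |A| + |B| - |A ∩ B|
= 26 + 33 - 21
= 38

|A ∪ B| = 38


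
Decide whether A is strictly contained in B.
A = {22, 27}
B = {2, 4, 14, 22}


A ⊂ B requires: A ⊆ B AND A ≠ B.
A ⊆ B? No
A ⊄ B, so A is not a proper subset.

No, A is not a proper subset of B


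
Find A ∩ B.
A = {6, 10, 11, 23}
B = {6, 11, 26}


A ∩ B = elements in both A and B
A = {6, 10, 11, 23}
B = {6, 11, 26}
A ∩ B = {6, 11}

A ∩ B = {6, 11}


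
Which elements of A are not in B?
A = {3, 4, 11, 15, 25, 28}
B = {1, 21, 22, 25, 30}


A \ B = elements in A but not in B
A = {3, 4, 11, 15, 25, 28}
B = {1, 21, 22, 25, 30}
Remove from A any elements in B
A \ B = {3, 4, 11, 15, 28}

A \ B = {3, 4, 11, 15, 28}


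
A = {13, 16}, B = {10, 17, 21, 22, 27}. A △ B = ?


A △ B = (A \ B) ∪ (B \ A) = elements in exactly one of A or B
A \ B = {13, 16}
B \ A = {10, 17, 21, 22, 27}
A △ B = {10, 13, 16, 17, 21, 22, 27}

A △ B = {10, 13, 16, 17, 21, 22, 27}


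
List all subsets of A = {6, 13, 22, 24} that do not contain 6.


A subset of A that omits 6 is a subset of A \ {6}, so there are 2^(n-1) = 2^3 = 8 of them.
Subsets excluding 6: ∅, {13}, {22}, {24}, {13, 22}, {13, 24}, {22, 24}, {13, 22, 24}

Subsets excluding 6 (8 total): ∅, {13}, {22}, {24}, {13, 22}, {13, 24}, {22, 24}, {13, 22, 24}


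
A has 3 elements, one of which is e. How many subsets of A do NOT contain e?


Subsets of A avoiding e are subsets of A \ {e}, which has 2 elements.
Count = 2^(n-1) = 2^2
= 4

Number of subsets avoiding e = 4


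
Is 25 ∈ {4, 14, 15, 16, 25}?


A = {4, 14, 15, 16, 25}
Checking if 25 is in A
25 is in A → True

25 ∈ A


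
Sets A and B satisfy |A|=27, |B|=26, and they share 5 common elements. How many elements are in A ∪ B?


|A ∪ B| = |A| + |B| - |A ∩ B|
= 27 + 26 - 5
= 48

|A ∪ B| = 48


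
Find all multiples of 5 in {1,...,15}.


Checking each candidate:
Condition: multiples of 5 in {1,...,15}
Result = {5, 10, 15}

{5, 10, 15}


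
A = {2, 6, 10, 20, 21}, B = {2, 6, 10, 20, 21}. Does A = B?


Two sets are equal iff they have exactly the same elements.
A = {2, 6, 10, 20, 21}
B = {2, 6, 10, 20, 21}
Same elements → A = B

Yes, A = B


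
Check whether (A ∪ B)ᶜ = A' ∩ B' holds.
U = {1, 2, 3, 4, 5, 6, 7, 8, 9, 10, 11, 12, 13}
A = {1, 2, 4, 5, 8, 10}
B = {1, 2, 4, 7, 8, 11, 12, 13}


LHS: A ∪ B = {1, 2, 4, 5, 7, 8, 10, 11, 12, 13}
(A ∪ B)' = U \ (A ∪ B) = {3, 6, 9}
A' = {3, 6, 7, 9, 11, 12, 13}, B' = {3, 5, 6, 9, 10}
Claimed RHS: A' ∩ B' = {3, 6, 9}
Identity is VALID: LHS = RHS = {3, 6, 9} ✓

Identity is valid. (A ∪ B)' = A' ∩ B' = {3, 6, 9}


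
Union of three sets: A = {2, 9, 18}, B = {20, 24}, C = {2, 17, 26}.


A ∪ B = {2, 9, 18, 20, 24}
(A ∪ B) ∪ C = {2, 9, 17, 18, 20, 24, 26}

A ∪ B ∪ C = {2, 9, 17, 18, 20, 24, 26}


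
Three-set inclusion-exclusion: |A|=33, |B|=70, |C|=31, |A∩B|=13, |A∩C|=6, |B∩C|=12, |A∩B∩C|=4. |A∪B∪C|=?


|A∪B∪C| = |A|+|B|+|C| - |A∩B|-|A∩C|-|B∩C| + |A∩B∩C|
= 33+70+31 - 13-6-12 + 4
= 134 - 31 + 4
= 107

|A ∪ B ∪ C| = 107


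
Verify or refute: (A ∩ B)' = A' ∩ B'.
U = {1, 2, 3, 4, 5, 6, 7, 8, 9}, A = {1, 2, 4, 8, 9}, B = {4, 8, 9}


LHS: A ∩ B = {4, 8, 9}
(A ∩ B)' = U \ (A ∩ B) = {1, 2, 3, 5, 6, 7}
A' = {3, 5, 6, 7}, B' = {1, 2, 3, 5, 6, 7}
Claimed RHS: A' ∩ B' = {3, 5, 6, 7}
Identity is INVALID: LHS = {1, 2, 3, 5, 6, 7} but the RHS claimed here equals {3, 5, 6, 7}. The correct form is (A ∩ B)' = A' ∪ B'.

Identity is invalid: (A ∩ B)' = {1, 2, 3, 5, 6, 7} but A' ∩ B' = {3, 5, 6, 7}. The correct De Morgan law is (A ∩ B)' = A' ∪ B'.
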